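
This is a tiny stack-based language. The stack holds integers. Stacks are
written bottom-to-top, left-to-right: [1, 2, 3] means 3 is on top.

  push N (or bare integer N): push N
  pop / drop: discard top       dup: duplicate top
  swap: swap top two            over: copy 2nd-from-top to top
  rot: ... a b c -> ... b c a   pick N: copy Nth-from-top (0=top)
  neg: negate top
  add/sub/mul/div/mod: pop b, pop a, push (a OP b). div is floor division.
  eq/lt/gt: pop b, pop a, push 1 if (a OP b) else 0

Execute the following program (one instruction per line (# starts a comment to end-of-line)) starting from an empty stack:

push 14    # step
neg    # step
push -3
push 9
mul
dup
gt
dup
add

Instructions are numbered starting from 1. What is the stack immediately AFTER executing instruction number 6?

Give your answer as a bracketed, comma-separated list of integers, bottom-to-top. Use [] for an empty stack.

Answer: [-14, -27, -27]

Derivation:
Step 1 ('push 14'): [14]
Step 2 ('neg'): [-14]
Step 3 ('push -3'): [-14, -3]
Step 4 ('push 9'): [-14, -3, 9]
Step 5 ('mul'): [-14, -27]
Step 6 ('dup'): [-14, -27, -27]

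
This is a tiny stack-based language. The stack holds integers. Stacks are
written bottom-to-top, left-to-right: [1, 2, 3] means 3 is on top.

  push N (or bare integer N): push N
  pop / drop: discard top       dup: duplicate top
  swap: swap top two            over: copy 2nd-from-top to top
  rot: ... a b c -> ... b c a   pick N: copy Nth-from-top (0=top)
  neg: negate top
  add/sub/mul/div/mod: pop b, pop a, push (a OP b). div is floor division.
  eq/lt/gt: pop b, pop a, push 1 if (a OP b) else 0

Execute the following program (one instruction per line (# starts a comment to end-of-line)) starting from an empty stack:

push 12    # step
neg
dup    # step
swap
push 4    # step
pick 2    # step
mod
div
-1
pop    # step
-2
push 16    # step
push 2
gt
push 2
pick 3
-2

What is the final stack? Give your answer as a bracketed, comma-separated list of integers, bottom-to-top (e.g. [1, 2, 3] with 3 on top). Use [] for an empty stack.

After 'push 12': [12]
After 'neg': [-12]
After 'dup': [-12, -12]
After 'swap': [-12, -12]
After 'push 4': [-12, -12, 4]
After 'pick 2': [-12, -12, 4, -12]
After 'mod': [-12, -12, -8]
After 'div': [-12, 1]
After 'push -1': [-12, 1, -1]
After 'pop': [-12, 1]
After 'push -2': [-12, 1, -2]
After 'push 16': [-12, 1, -2, 16]
After 'push 2': [-12, 1, -2, 16, 2]
After 'gt': [-12, 1, -2, 1]
After 'push 2': [-12, 1, -2, 1, 2]
After 'pick 3': [-12, 1, -2, 1, 2, 1]
After 'push -2': [-12, 1, -2, 1, 2, 1, -2]

Answer: [-12, 1, -2, 1, 2, 1, -2]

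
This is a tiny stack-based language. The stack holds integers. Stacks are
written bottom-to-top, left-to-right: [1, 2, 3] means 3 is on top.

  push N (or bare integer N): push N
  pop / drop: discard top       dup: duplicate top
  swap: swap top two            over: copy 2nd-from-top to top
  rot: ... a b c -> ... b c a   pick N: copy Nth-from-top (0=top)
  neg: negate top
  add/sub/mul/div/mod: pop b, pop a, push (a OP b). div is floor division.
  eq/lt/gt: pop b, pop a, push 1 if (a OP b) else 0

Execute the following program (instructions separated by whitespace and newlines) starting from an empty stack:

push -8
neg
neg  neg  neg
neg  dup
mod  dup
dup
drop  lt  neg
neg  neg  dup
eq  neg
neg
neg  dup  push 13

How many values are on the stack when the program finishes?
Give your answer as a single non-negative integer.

After 'push -8': stack = [-8] (depth 1)
After 'neg': stack = [8] (depth 1)
After 'neg': stack = [-8] (depth 1)
After 'neg': stack = [8] (depth 1)
After 'neg': stack = [-8] (depth 1)
After 'neg': stack = [8] (depth 1)
After 'dup': stack = [8, 8] (depth 2)
After 'mod': stack = [0] (depth 1)
After 'dup': stack = [0, 0] (depth 2)
After 'dup': stack = [0, 0, 0] (depth 3)
  ...
After 'neg': stack = [0] (depth 1)
After 'neg': stack = [0] (depth 1)
After 'neg': stack = [0] (depth 1)
After 'dup': stack = [0, 0] (depth 2)
After 'eq': stack = [1] (depth 1)
After 'neg': stack = [-1] (depth 1)
After 'neg': stack = [1] (depth 1)
After 'neg': stack = [-1] (depth 1)
After 'dup': stack = [-1, -1] (depth 2)
After 'push 13': stack = [-1, -1, 13] (depth 3)

Answer: 3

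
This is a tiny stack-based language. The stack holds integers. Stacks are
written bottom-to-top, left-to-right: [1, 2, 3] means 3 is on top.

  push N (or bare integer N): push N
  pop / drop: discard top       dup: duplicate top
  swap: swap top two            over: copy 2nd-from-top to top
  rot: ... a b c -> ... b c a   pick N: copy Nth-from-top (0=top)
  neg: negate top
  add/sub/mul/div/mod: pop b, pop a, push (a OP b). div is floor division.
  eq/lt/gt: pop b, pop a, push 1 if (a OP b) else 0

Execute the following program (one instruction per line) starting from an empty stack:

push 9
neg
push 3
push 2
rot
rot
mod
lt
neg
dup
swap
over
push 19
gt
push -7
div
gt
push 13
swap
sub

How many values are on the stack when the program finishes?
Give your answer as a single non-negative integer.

After 'push 9': stack = [9] (depth 1)
After 'neg': stack = [-9] (depth 1)
After 'push 3': stack = [-9, 3] (depth 2)
After 'push 2': stack = [-9, 3, 2] (depth 3)
After 'rot': stack = [3, 2, -9] (depth 3)
After 'rot': stack = [2, -9, 3] (depth 3)
After 'mod': stack = [2, 0] (depth 2)
After 'lt': stack = [0] (depth 1)
After 'neg': stack = [0] (depth 1)
After 'dup': stack = [0, 0] (depth 2)
After 'swap': stack = [0, 0] (depth 2)
After 'over': stack = [0, 0, 0] (depth 3)
After 'push 19': stack = [0, 0, 0, 19] (depth 4)
After 'gt': stack = [0, 0, 0] (depth 3)
After 'push -7': stack = [0, 0, 0, -7] (depth 4)
After 'div': stack = [0, 0, 0] (depth 3)
After 'gt': stack = [0, 0] (depth 2)
After 'push 13': stack = [0, 0, 13] (depth 3)
After 'swap': stack = [0, 13, 0] (depth 3)
After 'sub': stack = [0, 13] (depth 2)

Answer: 2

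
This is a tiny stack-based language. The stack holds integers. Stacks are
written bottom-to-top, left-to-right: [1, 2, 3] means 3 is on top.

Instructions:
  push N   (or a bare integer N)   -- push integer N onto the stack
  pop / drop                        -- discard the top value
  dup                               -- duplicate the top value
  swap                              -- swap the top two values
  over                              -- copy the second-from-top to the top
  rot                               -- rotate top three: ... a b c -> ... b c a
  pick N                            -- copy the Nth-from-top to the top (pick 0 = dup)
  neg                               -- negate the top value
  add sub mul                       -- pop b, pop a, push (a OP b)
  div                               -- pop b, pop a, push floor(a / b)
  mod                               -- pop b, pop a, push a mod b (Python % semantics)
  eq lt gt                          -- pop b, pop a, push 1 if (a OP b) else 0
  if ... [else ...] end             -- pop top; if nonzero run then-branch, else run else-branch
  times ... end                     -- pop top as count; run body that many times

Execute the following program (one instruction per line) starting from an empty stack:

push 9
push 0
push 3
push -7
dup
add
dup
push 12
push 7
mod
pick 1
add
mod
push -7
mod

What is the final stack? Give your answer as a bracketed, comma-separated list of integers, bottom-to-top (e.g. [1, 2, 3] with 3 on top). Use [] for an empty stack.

After 'push 9': [9]
After 'push 0': [9, 0]
After 'push 3': [9, 0, 3]
After 'push -7': [9, 0, 3, -7]
After 'dup': [9, 0, 3, -7, -7]
After 'add': [9, 0, 3, -14]
After 'dup': [9, 0, 3, -14, -14]
After 'push 12': [9, 0, 3, -14, -14, 12]
After 'push 7': [9, 0, 3, -14, -14, 12, 7]
After 'mod': [9, 0, 3, -14, -14, 5]
After 'pick 1': [9, 0, 3, -14, -14, 5, -14]
After 'add': [9, 0, 3, -14, -14, -9]
After 'mod': [9, 0, 3, -14, -5]
After 'push -7': [9, 0, 3, -14, -5, -7]
After 'mod': [9, 0, 3, -14, -5]

Answer: [9, 0, 3, -14, -5]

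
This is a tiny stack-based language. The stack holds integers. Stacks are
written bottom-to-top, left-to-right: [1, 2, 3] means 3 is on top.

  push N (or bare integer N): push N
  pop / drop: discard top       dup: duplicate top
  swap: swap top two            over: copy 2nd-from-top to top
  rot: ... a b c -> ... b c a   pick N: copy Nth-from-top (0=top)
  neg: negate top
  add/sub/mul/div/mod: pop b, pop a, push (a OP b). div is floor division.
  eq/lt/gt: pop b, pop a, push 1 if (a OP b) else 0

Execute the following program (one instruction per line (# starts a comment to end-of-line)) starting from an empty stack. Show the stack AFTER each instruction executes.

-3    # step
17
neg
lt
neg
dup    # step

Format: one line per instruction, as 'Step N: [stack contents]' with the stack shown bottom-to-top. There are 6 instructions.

Step 1: [-3]
Step 2: [-3, 17]
Step 3: [-3, -17]
Step 4: [0]
Step 5: [0]
Step 6: [0, 0]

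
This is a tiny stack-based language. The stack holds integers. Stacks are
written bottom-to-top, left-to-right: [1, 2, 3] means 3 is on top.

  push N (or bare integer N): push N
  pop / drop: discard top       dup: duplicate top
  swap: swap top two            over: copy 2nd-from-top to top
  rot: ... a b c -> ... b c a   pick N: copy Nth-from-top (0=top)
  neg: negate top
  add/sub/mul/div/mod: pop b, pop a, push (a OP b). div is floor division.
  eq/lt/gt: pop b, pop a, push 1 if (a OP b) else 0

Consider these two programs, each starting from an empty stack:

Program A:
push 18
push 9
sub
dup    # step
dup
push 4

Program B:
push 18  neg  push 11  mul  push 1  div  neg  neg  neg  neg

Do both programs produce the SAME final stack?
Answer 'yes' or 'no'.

Program A trace:
  After 'push 18': [18]
  After 'push 9': [18, 9]
  After 'sub': [9]
  After 'dup': [9, 9]
  After 'dup': [9, 9, 9]
  After 'push 4': [9, 9, 9, 4]
Program A final stack: [9, 9, 9, 4]

Program B trace:
  After 'push 18': [18]
  After 'neg': [-18]
  After 'push 11': [-18, 11]
  After 'mul': [-198]
  After 'push 1': [-198, 1]
  After 'div': [-198]
  After 'neg': [198]
  After 'neg': [-198]
  After 'neg': [198]
  After 'neg': [-198]
Program B final stack: [-198]
Same: no

Answer: no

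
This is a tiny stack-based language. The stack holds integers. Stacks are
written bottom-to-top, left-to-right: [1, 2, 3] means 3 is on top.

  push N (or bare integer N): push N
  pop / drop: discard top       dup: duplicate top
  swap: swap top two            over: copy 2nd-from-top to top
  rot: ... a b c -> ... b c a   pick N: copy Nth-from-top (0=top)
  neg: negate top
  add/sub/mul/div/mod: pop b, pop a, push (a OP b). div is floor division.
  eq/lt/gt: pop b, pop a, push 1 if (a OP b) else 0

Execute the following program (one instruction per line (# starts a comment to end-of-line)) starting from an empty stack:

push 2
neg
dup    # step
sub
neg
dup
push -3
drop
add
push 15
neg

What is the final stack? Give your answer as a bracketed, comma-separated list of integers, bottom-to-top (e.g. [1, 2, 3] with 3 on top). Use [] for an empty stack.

Answer: [0, -15]

Derivation:
After 'push 2': [2]
After 'neg': [-2]
After 'dup': [-2, -2]
After 'sub': [0]
After 'neg': [0]
After 'dup': [0, 0]
After 'push -3': [0, 0, -3]
After 'drop': [0, 0]
After 'add': [0]
After 'push 15': [0, 15]
After 'neg': [0, -15]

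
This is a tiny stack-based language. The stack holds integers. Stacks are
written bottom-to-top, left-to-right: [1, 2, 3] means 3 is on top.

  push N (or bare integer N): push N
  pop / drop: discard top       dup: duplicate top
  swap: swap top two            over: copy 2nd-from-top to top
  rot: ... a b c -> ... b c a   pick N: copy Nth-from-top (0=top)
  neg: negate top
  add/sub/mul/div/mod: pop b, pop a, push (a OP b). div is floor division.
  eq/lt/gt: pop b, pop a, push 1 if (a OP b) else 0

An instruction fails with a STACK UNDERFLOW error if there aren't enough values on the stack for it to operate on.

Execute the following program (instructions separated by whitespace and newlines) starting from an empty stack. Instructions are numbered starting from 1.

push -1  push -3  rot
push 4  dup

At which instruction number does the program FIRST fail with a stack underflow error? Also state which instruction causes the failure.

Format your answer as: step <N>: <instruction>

Answer: step 3: rot

Derivation:
Step 1 ('push -1'): stack = [-1], depth = 1
Step 2 ('push -3'): stack = [-1, -3], depth = 2
Step 3 ('rot'): needs 3 value(s) but depth is 2 — STACK UNDERFLOW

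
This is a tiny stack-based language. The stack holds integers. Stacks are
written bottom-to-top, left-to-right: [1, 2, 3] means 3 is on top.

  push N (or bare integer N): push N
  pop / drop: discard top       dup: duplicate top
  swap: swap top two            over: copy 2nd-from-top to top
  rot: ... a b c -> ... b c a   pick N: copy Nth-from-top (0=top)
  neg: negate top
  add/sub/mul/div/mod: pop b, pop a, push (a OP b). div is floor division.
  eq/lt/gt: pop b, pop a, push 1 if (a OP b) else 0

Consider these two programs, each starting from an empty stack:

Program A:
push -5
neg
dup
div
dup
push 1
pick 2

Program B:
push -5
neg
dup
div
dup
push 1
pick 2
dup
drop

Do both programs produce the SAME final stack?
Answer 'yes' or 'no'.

Answer: yes

Derivation:
Program A trace:
  After 'push -5': [-5]
  After 'neg': [5]
  After 'dup': [5, 5]
  After 'div': [1]
  After 'dup': [1, 1]
  After 'push 1': [1, 1, 1]
  After 'pick 2': [1, 1, 1, 1]
Program A final stack: [1, 1, 1, 1]

Program B trace:
  After 'push -5': [-5]
  After 'neg': [5]
  After 'dup': [5, 5]
  After 'div': [1]
  After 'dup': [1, 1]
  After 'push 1': [1, 1, 1]
  After 'pick 2': [1, 1, 1, 1]
  After 'dup': [1, 1, 1, 1, 1]
  After 'drop': [1, 1, 1, 1]
Program B final stack: [1, 1, 1, 1]
Same: yes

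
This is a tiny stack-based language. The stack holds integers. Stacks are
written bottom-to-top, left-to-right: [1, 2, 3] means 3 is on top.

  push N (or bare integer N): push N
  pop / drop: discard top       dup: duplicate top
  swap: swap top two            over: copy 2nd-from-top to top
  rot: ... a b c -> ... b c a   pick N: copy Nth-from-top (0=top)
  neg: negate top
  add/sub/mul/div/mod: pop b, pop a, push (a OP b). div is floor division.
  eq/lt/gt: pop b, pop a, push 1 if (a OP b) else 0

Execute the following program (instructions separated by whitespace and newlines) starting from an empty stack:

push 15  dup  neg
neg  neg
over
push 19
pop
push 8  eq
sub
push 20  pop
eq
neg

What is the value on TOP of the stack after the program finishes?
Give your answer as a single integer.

Answer: 0

Derivation:
After 'push 15': [15]
After 'dup': [15, 15]
After 'neg': [15, -15]
After 'neg': [15, 15]
After 'neg': [15, -15]
After 'over': [15, -15, 15]
After 'push 19': [15, -15, 15, 19]
After 'pop': [15, -15, 15]
After 'push 8': [15, -15, 15, 8]
After 'eq': [15, -15, 0]
After 'sub': [15, -15]
After 'push 20': [15, -15, 20]
After 'pop': [15, -15]
After 'eq': [0]
After 'neg': [0]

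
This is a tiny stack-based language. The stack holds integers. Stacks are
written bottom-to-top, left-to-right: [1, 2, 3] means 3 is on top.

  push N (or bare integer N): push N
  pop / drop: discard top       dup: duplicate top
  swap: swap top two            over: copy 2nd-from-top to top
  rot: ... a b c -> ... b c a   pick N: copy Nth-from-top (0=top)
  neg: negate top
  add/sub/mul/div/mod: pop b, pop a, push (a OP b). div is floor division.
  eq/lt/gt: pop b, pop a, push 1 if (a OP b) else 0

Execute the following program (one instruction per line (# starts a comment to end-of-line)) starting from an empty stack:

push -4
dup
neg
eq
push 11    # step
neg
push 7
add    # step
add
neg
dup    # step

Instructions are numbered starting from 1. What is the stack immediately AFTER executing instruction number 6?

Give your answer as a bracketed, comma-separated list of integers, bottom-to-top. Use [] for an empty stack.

Answer: [0, -11]

Derivation:
Step 1 ('push -4'): [-4]
Step 2 ('dup'): [-4, -4]
Step 3 ('neg'): [-4, 4]
Step 4 ('eq'): [0]
Step 5 ('push 11'): [0, 11]
Step 6 ('neg'): [0, -11]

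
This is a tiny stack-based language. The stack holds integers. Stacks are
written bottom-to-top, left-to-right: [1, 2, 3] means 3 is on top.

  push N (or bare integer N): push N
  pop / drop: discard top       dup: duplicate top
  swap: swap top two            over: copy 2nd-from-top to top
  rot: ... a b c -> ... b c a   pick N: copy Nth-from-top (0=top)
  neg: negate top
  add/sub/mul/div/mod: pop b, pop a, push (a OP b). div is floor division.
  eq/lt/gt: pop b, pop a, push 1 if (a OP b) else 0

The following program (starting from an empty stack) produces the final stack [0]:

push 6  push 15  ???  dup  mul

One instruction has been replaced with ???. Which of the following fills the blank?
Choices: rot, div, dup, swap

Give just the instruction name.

Stack before ???: [6, 15]
Stack after ???:  [0]
Checking each choice:
  rot: stack underflow (need 3, have 2)
  div: MATCH
  dup: produces [6, 15, 225]
  swap: produces [15, 36]


Answer: div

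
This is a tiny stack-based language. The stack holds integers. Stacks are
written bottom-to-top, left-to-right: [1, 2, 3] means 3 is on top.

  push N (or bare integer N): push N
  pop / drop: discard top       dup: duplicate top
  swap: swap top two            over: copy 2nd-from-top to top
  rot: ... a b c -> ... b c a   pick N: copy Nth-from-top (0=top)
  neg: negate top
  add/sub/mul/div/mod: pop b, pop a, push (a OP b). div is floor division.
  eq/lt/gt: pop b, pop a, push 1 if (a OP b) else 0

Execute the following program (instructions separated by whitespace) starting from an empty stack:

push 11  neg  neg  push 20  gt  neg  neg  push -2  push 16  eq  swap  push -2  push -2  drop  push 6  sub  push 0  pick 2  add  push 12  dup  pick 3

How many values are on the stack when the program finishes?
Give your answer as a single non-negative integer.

After 'push 11': stack = [11] (depth 1)
After 'neg': stack = [-11] (depth 1)
After 'neg': stack = [11] (depth 1)
After 'push 20': stack = [11, 20] (depth 2)
After 'gt': stack = [0] (depth 1)
After 'neg': stack = [0] (depth 1)
After 'neg': stack = [0] (depth 1)
After 'push -2': stack = [0, -2] (depth 2)
After 'push 16': stack = [0, -2, 16] (depth 3)
After 'eq': stack = [0, 0] (depth 2)
  ...
After 'push -2': stack = [0, 0, -2, -2] (depth 4)
After 'drop': stack = [0, 0, -2] (depth 3)
After 'push 6': stack = [0, 0, -2, 6] (depth 4)
After 'sub': stack = [0, 0, -8] (depth 3)
After 'push 0': stack = [0, 0, -8, 0] (depth 4)
After 'pick 2': stack = [0, 0, -8, 0, 0] (depth 5)
After 'add': stack = [0, 0, -8, 0] (depth 4)
After 'push 12': stack = [0, 0, -8, 0, 12] (depth 5)
After 'dup': stack = [0, 0, -8, 0, 12, 12] (depth 6)
After 'pick 3': stack = [0, 0, -8, 0, 12, 12, -8] (depth 7)

Answer: 7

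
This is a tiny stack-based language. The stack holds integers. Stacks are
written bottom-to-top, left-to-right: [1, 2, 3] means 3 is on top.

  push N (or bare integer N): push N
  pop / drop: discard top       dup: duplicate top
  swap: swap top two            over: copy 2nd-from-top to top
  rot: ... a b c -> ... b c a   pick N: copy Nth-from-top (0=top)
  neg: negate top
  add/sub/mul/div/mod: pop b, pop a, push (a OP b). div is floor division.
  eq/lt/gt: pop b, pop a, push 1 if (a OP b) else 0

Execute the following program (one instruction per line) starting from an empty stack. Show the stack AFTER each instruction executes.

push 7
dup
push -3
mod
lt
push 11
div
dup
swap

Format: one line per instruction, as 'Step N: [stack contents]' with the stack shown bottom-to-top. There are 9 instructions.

Step 1: [7]
Step 2: [7, 7]
Step 3: [7, 7, -3]
Step 4: [7, -2]
Step 5: [0]
Step 6: [0, 11]
Step 7: [0]
Step 8: [0, 0]
Step 9: [0, 0]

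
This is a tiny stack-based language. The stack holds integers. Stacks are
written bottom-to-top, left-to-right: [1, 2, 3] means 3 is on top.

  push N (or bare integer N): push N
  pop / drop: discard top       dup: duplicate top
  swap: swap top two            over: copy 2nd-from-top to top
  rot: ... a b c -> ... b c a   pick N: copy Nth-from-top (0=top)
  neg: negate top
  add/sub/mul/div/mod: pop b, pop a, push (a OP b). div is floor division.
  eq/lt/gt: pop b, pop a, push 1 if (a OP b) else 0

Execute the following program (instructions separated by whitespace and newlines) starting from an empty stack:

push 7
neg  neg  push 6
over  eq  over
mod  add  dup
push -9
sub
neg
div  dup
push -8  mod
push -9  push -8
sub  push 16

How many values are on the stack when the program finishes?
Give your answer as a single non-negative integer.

Answer: 4

Derivation:
After 'push 7': stack = [7] (depth 1)
After 'neg': stack = [-7] (depth 1)
After 'neg': stack = [7] (depth 1)
After 'push 6': stack = [7, 6] (depth 2)
After 'over': stack = [7, 6, 7] (depth 3)
After 'eq': stack = [7, 0] (depth 2)
After 'over': stack = [7, 0, 7] (depth 3)
After 'mod': stack = [7, 0] (depth 2)
After 'add': stack = [7] (depth 1)
After 'dup': stack = [7, 7] (depth 2)
  ...
After 'sub': stack = [7, 16] (depth 2)
After 'neg': stack = [7, -16] (depth 2)
After 'div': stack = [-1] (depth 1)
After 'dup': stack = [-1, -1] (depth 2)
After 'push -8': stack = [-1, -1, -8] (depth 3)
After 'mod': stack = [-1, -1] (depth 2)
After 'push -9': stack = [-1, -1, -9] (depth 3)
After 'push -8': stack = [-1, -1, -9, -8] (depth 4)
After 'sub': stack = [-1, -1, -1] (depth 3)
After 'push 16': stack = [-1, -1, -1, 16] (depth 4)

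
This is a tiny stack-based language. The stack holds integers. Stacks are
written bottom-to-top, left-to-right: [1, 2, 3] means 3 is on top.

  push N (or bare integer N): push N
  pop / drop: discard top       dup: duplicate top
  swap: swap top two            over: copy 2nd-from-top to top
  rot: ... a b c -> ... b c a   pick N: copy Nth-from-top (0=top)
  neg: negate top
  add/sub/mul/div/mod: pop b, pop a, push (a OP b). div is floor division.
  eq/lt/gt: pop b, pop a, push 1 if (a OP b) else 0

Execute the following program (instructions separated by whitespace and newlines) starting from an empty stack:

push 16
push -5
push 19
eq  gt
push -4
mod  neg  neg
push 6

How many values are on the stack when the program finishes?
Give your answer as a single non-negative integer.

Answer: 2

Derivation:
After 'push 16': stack = [16] (depth 1)
After 'push -5': stack = [16, -5] (depth 2)
After 'push 19': stack = [16, -5, 19] (depth 3)
After 'eq': stack = [16, 0] (depth 2)
After 'gt': stack = [1] (depth 1)
After 'push -4': stack = [1, -4] (depth 2)
After 'mod': stack = [-3] (depth 1)
After 'neg': stack = [3] (depth 1)
After 'neg': stack = [-3] (depth 1)
After 'push 6': stack = [-3, 6] (depth 2)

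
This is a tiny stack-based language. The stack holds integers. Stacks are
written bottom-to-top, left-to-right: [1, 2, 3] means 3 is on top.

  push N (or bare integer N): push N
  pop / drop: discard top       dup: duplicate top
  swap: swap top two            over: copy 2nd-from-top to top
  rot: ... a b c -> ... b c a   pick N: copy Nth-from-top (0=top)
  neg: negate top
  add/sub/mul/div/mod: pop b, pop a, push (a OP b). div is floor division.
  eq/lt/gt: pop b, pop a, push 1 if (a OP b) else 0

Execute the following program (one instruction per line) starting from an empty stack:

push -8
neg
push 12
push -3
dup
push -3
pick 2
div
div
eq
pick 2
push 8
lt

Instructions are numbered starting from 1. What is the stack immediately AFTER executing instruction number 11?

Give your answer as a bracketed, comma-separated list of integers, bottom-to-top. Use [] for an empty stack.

Step 1 ('push -8'): [-8]
Step 2 ('neg'): [8]
Step 3 ('push 12'): [8, 12]
Step 4 ('push -3'): [8, 12, -3]
Step 5 ('dup'): [8, 12, -3, -3]
Step 6 ('push -3'): [8, 12, -3, -3, -3]
Step 7 ('pick 2'): [8, 12, -3, -3, -3, -3]
Step 8 ('div'): [8, 12, -3, -3, 1]
Step 9 ('div'): [8, 12, -3, -3]
Step 10 ('eq'): [8, 12, 1]
Step 11 ('pick 2'): [8, 12, 1, 8]

Answer: [8, 12, 1, 8]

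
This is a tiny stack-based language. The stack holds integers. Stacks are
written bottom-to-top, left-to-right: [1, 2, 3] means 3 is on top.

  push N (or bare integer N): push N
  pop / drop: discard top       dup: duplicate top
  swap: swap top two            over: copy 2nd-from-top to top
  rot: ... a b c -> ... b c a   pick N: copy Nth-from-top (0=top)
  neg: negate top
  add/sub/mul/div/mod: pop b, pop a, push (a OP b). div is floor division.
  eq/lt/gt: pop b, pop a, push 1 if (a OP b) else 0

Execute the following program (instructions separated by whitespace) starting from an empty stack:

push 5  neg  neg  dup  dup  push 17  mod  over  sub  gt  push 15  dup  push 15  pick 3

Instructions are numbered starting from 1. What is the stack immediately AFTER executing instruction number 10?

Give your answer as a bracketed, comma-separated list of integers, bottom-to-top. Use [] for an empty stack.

Step 1 ('push 5'): [5]
Step 2 ('neg'): [-5]
Step 3 ('neg'): [5]
Step 4 ('dup'): [5, 5]
Step 5 ('dup'): [5, 5, 5]
Step 6 ('push 17'): [5, 5, 5, 17]
Step 7 ('mod'): [5, 5, 5]
Step 8 ('over'): [5, 5, 5, 5]
Step 9 ('sub'): [5, 5, 0]
Step 10 ('gt'): [5, 1]

Answer: [5, 1]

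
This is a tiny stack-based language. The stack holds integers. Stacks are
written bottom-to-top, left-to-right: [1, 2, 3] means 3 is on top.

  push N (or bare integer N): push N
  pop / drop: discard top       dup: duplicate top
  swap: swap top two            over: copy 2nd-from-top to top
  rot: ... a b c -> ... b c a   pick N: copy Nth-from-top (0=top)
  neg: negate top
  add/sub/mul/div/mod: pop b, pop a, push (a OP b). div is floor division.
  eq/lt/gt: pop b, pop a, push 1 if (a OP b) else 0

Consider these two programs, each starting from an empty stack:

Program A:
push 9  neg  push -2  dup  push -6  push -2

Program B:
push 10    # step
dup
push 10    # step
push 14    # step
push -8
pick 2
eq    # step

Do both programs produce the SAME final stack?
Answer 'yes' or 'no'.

Program A trace:
  After 'push 9': [9]
  After 'neg': [-9]
  After 'push -2': [-9, -2]
  After 'dup': [-9, -2, -2]
  After 'push -6': [-9, -2, -2, -6]
  After 'push -2': [-9, -2, -2, -6, -2]
Program A final stack: [-9, -2, -2, -6, -2]

Program B trace:
  After 'push 10': [10]
  After 'dup': [10, 10]
  After 'push 10': [10, 10, 10]
  After 'push 14': [10, 10, 10, 14]
  After 'push -8': [10, 10, 10, 14, -8]
  After 'pick 2': [10, 10, 10, 14, -8, 10]
  After 'eq': [10, 10, 10, 14, 0]
Program B final stack: [10, 10, 10, 14, 0]
Same: no

Answer: no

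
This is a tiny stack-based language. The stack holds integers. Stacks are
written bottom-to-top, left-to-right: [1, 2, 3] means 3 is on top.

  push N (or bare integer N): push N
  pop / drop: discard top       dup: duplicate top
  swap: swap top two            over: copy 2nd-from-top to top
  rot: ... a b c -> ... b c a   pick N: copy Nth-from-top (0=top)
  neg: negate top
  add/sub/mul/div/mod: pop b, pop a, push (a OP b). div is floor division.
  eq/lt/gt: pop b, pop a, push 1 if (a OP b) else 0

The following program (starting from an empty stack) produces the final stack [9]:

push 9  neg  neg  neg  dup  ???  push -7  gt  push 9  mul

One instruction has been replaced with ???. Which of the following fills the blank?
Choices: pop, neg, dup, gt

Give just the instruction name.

Stack before ???: [-9, -9]
Stack after ???:  [0]
Checking each choice:
  pop: produces [0]
  neg: produces [-9, 9]
  dup: produces [-9, -9, 0]
  gt: MATCH


Answer: gt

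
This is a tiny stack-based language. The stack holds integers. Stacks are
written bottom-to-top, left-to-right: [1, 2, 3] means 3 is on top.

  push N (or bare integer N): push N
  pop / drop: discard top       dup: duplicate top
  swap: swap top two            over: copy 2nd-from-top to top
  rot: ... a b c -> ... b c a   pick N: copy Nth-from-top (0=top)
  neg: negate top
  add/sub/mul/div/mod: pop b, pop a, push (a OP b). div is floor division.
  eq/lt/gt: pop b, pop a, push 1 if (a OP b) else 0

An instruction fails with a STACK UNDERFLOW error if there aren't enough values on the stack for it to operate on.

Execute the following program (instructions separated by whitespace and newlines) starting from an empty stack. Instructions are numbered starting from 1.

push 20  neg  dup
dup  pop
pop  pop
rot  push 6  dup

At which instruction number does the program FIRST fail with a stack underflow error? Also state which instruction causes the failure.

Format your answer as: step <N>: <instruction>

Answer: step 8: rot

Derivation:
Step 1 ('push 20'): stack = [20], depth = 1
Step 2 ('neg'): stack = [-20], depth = 1
Step 3 ('dup'): stack = [-20, -20], depth = 2
Step 4 ('dup'): stack = [-20, -20, -20], depth = 3
Step 5 ('pop'): stack = [-20, -20], depth = 2
Step 6 ('pop'): stack = [-20], depth = 1
Step 7 ('pop'): stack = [], depth = 0
Step 8 ('rot'): needs 3 value(s) but depth is 0 — STACK UNDERFLOW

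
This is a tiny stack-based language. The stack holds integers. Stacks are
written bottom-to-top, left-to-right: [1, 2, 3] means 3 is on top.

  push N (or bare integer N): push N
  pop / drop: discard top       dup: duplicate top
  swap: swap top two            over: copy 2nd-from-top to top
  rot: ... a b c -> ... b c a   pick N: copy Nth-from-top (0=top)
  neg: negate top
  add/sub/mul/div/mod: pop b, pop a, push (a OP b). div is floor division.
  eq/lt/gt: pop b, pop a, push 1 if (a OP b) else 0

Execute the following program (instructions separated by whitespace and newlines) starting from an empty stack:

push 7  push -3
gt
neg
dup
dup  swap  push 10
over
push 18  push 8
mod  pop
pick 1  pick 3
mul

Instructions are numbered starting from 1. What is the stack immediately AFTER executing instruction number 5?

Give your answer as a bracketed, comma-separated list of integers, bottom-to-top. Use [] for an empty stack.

Answer: [-1, -1]

Derivation:
Step 1 ('push 7'): [7]
Step 2 ('push -3'): [7, -3]
Step 3 ('gt'): [1]
Step 4 ('neg'): [-1]
Step 5 ('dup'): [-1, -1]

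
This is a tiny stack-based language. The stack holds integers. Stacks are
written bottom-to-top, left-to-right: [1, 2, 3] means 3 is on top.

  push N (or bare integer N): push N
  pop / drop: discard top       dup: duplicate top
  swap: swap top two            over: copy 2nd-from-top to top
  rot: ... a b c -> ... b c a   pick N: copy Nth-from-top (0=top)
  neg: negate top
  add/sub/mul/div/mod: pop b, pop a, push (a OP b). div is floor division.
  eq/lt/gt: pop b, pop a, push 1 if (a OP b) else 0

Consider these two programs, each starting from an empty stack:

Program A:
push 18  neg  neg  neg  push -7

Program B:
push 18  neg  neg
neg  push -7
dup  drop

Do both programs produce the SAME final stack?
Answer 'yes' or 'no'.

Program A trace:
  After 'push 18': [18]
  After 'neg': [-18]
  After 'neg': [18]
  After 'neg': [-18]
  After 'push -7': [-18, -7]
Program A final stack: [-18, -7]

Program B trace:
  After 'push 18': [18]
  After 'neg': [-18]
  After 'neg': [18]
  After 'neg': [-18]
  After 'push -7': [-18, -7]
  After 'dup': [-18, -7, -7]
  After 'drop': [-18, -7]
Program B final stack: [-18, -7]
Same: yes

Answer: yes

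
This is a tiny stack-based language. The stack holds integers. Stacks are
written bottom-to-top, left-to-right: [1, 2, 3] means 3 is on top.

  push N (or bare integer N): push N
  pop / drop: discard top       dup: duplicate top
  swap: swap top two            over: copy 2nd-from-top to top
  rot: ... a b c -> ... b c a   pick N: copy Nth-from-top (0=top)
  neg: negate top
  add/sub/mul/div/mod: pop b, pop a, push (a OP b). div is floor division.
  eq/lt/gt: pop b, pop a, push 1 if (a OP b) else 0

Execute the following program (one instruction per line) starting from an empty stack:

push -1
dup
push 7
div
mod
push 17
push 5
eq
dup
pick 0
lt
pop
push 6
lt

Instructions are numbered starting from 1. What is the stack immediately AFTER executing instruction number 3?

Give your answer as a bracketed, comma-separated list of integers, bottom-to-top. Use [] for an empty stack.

Step 1 ('push -1'): [-1]
Step 2 ('dup'): [-1, -1]
Step 3 ('push 7'): [-1, -1, 7]

Answer: [-1, -1, 7]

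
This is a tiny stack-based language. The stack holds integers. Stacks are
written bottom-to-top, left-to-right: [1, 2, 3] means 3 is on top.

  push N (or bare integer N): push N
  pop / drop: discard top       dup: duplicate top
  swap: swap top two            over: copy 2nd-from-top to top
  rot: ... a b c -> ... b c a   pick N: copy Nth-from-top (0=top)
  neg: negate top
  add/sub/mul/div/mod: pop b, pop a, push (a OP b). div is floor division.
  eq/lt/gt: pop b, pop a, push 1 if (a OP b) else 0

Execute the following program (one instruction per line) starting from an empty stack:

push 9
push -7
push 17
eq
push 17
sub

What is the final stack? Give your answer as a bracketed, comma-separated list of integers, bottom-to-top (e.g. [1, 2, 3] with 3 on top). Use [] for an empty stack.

Answer: [9, -17]

Derivation:
After 'push 9': [9]
After 'push -7': [9, -7]
After 'push 17': [9, -7, 17]
After 'eq': [9, 0]
After 'push 17': [9, 0, 17]
After 'sub': [9, -17]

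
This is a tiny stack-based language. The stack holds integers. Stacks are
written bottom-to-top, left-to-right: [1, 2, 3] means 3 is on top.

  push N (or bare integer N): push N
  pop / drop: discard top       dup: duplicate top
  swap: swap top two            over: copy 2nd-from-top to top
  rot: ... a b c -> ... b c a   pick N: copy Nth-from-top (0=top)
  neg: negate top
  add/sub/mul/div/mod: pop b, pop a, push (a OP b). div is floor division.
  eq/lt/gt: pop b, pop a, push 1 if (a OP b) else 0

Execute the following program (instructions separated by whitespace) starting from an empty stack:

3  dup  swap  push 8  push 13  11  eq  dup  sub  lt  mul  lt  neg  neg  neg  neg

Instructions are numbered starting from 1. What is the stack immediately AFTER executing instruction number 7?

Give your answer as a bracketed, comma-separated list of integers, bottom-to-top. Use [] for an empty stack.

Answer: [3, 3, 8, 0]

Derivation:
Step 1 ('3'): [3]
Step 2 ('dup'): [3, 3]
Step 3 ('swap'): [3, 3]
Step 4 ('push 8'): [3, 3, 8]
Step 5 ('push 13'): [3, 3, 8, 13]
Step 6 ('11'): [3, 3, 8, 13, 11]
Step 7 ('eq'): [3, 3, 8, 0]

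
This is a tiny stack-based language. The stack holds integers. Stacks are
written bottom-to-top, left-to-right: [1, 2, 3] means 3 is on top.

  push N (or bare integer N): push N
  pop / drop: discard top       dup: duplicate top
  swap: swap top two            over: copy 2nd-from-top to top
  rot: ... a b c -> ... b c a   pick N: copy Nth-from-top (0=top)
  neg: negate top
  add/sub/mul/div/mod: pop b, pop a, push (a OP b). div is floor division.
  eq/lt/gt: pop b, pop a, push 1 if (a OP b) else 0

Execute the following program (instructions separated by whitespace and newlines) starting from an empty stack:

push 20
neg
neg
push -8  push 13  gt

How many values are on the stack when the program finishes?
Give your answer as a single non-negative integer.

Answer: 2

Derivation:
After 'push 20': stack = [20] (depth 1)
After 'neg': stack = [-20] (depth 1)
After 'neg': stack = [20] (depth 1)
After 'push -8': stack = [20, -8] (depth 2)
After 'push 13': stack = [20, -8, 13] (depth 3)
After 'gt': stack = [20, 0] (depth 2)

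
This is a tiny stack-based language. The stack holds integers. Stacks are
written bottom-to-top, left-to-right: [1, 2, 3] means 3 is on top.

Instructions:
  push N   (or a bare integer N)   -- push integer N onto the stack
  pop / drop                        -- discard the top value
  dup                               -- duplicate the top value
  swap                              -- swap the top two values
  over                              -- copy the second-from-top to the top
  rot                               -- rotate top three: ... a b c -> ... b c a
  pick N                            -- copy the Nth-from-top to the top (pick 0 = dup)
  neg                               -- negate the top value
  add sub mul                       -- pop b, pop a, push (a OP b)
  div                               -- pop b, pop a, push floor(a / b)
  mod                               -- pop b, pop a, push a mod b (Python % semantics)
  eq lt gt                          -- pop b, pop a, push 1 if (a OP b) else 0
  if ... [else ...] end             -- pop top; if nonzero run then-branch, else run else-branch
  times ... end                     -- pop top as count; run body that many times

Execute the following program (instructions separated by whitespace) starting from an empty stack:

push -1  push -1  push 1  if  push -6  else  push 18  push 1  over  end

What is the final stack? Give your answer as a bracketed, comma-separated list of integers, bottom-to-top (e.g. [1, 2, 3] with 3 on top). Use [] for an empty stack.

Answer: [-1, -1, -6]

Derivation:
After 'push -1': [-1]
After 'push -1': [-1, -1]
After 'push 1': [-1, -1, 1]
After 'if': [-1, -1]
After 'push -6': [-1, -1, -6]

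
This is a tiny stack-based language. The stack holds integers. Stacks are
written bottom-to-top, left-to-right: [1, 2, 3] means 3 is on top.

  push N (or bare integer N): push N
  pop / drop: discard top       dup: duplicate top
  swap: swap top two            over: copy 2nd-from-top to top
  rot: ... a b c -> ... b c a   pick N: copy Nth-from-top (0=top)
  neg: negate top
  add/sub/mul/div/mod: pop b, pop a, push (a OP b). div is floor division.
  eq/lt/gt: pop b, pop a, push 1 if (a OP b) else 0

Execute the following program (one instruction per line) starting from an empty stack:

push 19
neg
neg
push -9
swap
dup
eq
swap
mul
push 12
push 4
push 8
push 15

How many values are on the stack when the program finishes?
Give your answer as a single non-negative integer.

After 'push 19': stack = [19] (depth 1)
After 'neg': stack = [-19] (depth 1)
After 'neg': stack = [19] (depth 1)
After 'push -9': stack = [19, -9] (depth 2)
After 'swap': stack = [-9, 19] (depth 2)
After 'dup': stack = [-9, 19, 19] (depth 3)
After 'eq': stack = [-9, 1] (depth 2)
After 'swap': stack = [1, -9] (depth 2)
After 'mul': stack = [-9] (depth 1)
After 'push 12': stack = [-9, 12] (depth 2)
After 'push 4': stack = [-9, 12, 4] (depth 3)
After 'push 8': stack = [-9, 12, 4, 8] (depth 4)
After 'push 15': stack = [-9, 12, 4, 8, 15] (depth 5)

Answer: 5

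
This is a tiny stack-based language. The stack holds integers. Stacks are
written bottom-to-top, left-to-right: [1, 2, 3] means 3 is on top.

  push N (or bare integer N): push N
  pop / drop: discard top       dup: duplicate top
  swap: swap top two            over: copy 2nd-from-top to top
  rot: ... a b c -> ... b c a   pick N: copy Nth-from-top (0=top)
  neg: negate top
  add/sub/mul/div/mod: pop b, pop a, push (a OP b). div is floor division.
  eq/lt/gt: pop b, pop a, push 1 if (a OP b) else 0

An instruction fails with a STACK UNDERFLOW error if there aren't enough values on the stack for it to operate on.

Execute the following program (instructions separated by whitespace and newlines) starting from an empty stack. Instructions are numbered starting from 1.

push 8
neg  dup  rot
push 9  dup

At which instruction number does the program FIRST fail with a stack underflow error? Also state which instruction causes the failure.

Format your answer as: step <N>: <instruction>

Answer: step 4: rot

Derivation:
Step 1 ('push 8'): stack = [8], depth = 1
Step 2 ('neg'): stack = [-8], depth = 1
Step 3 ('dup'): stack = [-8, -8], depth = 2
Step 4 ('rot'): needs 3 value(s) but depth is 2 — STACK UNDERFLOW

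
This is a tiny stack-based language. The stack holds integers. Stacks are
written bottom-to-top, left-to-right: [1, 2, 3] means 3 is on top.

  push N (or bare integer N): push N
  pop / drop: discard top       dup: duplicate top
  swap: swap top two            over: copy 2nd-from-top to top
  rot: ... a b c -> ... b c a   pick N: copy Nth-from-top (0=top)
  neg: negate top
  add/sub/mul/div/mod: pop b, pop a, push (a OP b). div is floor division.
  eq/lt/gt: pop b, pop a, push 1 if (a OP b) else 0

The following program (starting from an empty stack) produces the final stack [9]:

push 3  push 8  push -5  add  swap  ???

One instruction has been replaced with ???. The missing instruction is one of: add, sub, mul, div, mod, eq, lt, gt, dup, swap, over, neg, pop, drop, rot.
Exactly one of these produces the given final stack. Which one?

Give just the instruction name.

Stack before ???: [3, 3]
Stack after ???:  [9]
The instruction that transforms [3, 3] -> [9] is: mul

Answer: mul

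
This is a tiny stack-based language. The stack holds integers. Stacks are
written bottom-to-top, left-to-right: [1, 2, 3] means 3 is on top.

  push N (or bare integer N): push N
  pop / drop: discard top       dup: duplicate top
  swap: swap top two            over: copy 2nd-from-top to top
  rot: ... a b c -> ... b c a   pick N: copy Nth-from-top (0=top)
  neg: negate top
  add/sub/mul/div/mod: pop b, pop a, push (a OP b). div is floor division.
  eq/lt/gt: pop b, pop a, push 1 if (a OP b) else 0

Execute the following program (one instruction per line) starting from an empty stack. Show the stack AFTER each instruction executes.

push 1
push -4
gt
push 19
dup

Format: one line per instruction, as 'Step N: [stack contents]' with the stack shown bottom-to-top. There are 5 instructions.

Step 1: [1]
Step 2: [1, -4]
Step 3: [1]
Step 4: [1, 19]
Step 5: [1, 19, 19]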